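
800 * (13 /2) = 5200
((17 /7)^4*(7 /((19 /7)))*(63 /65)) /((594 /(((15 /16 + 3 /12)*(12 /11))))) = 83521 /440440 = 0.19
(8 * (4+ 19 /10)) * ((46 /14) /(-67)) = -5428 /2345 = -2.31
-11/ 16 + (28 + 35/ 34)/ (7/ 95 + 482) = -7813919/ 12456784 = -0.63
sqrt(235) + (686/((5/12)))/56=sqrt(235) + 147/5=44.73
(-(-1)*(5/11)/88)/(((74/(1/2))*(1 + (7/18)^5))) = 59049/1706968175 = 0.00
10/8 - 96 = -379/4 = -94.75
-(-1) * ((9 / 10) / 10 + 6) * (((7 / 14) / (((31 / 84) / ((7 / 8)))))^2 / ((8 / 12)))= 39479643 / 3075200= 12.84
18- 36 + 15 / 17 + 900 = 15009 / 17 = 882.88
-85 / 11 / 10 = -17 / 22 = -0.77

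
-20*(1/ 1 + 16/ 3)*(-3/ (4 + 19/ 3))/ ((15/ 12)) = 29.42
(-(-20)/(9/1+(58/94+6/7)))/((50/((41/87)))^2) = 553049/3260346750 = 0.00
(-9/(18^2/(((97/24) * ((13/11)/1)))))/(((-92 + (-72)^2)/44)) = -1261/1099872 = -0.00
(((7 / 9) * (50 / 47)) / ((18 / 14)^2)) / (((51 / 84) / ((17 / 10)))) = 48020 / 34263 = 1.40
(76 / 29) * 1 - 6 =-98 / 29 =-3.38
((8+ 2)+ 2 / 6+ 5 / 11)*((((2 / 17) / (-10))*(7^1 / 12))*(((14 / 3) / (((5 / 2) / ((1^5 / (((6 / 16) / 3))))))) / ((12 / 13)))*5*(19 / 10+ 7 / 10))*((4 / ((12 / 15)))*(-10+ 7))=5896072 / 25245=233.55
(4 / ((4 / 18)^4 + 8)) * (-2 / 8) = -6561 / 52504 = -0.12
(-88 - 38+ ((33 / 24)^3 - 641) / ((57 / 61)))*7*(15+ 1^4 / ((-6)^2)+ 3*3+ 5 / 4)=-75216020425 / 525312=-143183.52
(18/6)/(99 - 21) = 0.04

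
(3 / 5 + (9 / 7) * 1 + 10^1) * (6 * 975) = 486720 / 7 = 69531.43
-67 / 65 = -1.03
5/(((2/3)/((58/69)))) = 145/23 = 6.30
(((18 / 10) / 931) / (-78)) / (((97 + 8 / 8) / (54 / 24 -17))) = 177 / 47443760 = 0.00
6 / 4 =3 / 2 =1.50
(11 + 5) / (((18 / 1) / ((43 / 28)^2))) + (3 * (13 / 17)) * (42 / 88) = 1052705 / 329868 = 3.19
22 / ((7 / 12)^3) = 38016 / 343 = 110.83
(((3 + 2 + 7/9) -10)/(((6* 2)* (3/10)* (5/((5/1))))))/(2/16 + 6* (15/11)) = -8360/59211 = -0.14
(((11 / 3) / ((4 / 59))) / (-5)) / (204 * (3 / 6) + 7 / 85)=-11033 / 104124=-0.11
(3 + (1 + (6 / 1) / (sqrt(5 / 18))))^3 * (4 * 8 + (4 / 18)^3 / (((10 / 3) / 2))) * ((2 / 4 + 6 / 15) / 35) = 157418624 / 118125 + 11510848 * sqrt(10) / 21875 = 2996.67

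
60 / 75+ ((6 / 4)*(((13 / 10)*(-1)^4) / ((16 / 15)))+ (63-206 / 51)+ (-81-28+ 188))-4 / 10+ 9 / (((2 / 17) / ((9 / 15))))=3036971 / 16320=186.09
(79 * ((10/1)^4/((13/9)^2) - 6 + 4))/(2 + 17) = 63963298/3211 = 19920.06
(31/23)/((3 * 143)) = 31/9867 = 0.00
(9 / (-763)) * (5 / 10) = -9 / 1526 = -0.01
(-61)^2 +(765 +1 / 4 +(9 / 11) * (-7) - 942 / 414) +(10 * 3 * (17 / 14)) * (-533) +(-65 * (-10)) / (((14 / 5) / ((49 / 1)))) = -75724727 / 21252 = -3563.18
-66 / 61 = -1.08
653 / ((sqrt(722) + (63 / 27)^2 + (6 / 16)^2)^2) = 54138895390199808 / 52529515133671489-15255108085874688 * sqrt(2) / 52529515133671489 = 0.62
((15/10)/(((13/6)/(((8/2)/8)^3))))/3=3/104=0.03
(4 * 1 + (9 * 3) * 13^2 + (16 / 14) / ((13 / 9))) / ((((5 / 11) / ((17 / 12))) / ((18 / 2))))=233190309 / 1820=128126.54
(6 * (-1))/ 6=-1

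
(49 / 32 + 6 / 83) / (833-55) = 4259 / 2066368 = 0.00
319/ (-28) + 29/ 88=-6815/ 616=-11.06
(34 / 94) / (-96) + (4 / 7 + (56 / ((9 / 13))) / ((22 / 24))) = 30854755 / 347424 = 88.81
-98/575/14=-7/575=-0.01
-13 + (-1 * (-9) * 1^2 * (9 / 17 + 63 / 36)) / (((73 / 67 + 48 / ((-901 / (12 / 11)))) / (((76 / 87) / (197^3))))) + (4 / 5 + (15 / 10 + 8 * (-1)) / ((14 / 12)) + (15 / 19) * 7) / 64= -41971210620033079843 / 3231487209225467360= -12.99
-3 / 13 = -0.23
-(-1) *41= 41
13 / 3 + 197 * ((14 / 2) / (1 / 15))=62068 / 3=20689.33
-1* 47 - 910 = -957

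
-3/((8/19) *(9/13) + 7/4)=-2964/2017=-1.47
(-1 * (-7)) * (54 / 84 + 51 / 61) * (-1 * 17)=-21471 / 122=-175.99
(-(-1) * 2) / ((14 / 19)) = 19 / 7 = 2.71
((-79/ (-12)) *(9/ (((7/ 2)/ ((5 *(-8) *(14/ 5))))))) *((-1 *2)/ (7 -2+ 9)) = 1896/ 7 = 270.86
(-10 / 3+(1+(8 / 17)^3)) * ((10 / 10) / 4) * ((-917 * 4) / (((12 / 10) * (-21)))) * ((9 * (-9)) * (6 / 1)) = 193680225 / 4913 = 39421.99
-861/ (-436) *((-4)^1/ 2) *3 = -2583/ 218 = -11.85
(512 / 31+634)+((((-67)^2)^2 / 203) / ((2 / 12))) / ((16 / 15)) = 559025.17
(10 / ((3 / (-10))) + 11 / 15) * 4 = -652 / 5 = -130.40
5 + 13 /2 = 23 /2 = 11.50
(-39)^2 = 1521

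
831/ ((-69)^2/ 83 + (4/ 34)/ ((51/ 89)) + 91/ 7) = 11.78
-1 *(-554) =554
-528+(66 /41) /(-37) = -801042 /1517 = -528.04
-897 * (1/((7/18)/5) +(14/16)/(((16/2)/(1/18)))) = -31014971/2688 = -11538.31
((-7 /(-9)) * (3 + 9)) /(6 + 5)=28 /33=0.85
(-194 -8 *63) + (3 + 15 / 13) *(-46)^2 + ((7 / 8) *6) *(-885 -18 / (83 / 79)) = 14481659 / 4316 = 3355.34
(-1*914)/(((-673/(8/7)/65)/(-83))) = -39448240/4711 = -8373.64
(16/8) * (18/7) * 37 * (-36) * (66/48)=-65934/7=-9419.14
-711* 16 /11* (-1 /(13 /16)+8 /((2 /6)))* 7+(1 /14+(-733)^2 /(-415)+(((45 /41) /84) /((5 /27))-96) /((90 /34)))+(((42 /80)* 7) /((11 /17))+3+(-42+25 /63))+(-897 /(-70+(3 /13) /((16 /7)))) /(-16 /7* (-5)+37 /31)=-13655021213121829 /82162440360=-166195.42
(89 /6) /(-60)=-89 /360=-0.25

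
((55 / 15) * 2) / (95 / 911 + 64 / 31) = 621302 / 183747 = 3.38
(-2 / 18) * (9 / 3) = -1 / 3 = -0.33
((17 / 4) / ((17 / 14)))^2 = 49 / 4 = 12.25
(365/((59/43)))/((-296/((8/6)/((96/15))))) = -78475/419136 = -0.19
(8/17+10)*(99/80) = 8811/680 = 12.96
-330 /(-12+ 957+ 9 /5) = -275 /789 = -0.35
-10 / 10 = -1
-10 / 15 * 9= -6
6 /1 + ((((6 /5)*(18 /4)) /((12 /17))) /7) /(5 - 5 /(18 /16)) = 5577 /700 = 7.97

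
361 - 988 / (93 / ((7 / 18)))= 298699 / 837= 356.87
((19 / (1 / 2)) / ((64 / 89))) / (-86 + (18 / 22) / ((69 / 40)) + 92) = 427823 / 52416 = 8.16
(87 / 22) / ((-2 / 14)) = -609 / 22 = -27.68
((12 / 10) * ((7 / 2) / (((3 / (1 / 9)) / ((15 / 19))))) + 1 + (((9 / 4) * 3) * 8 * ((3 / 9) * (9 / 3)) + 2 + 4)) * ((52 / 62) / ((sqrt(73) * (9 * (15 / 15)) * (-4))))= -22646 * sqrt(73) / 1160919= -0.17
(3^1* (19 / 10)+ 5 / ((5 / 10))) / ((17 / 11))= 1727 / 170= 10.16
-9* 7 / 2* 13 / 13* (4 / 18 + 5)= -329 / 2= -164.50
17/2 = 8.50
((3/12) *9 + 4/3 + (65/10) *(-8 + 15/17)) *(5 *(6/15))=-8707/102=-85.36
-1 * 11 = -11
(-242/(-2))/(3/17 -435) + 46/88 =1807/7392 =0.24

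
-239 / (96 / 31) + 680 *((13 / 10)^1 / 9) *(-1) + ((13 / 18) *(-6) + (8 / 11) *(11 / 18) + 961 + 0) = 781.71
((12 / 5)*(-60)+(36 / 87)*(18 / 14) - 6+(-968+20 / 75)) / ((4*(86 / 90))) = -5102817 / 17458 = -292.29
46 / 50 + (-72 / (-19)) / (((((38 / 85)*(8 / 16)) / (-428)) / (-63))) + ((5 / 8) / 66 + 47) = 2178488169509 / 4765200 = 457166.16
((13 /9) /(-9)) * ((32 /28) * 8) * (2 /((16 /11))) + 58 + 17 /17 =32309 /567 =56.98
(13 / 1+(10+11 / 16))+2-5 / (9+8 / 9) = 35859 / 1424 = 25.18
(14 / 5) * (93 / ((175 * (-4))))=-93 / 250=-0.37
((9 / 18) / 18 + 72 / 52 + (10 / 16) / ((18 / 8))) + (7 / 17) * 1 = 16723 / 7956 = 2.10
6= 6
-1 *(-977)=977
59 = 59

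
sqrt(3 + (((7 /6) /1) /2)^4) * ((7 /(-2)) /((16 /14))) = -5.41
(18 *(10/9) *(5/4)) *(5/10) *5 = 125/2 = 62.50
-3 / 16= -0.19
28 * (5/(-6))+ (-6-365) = -394.33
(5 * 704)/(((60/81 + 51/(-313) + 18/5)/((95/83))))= 14130072000/14652239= 964.36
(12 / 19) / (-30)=-2 / 95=-0.02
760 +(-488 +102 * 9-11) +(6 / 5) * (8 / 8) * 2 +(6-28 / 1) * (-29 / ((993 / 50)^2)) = 5832566443 / 4930245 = 1183.02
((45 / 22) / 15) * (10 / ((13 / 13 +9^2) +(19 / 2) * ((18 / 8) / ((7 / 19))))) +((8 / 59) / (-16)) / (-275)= 2485841 / 254440450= 0.01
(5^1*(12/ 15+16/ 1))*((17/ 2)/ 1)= 714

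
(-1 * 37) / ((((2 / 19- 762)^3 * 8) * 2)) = 253783 / 48536192674816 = 0.00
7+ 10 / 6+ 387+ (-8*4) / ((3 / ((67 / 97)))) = 37665 / 97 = 388.30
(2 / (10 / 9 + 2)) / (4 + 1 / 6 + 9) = 27 / 553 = 0.05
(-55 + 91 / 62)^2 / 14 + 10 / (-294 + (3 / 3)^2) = 204.66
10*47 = 470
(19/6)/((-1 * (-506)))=0.01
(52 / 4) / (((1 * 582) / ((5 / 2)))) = 65 / 1164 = 0.06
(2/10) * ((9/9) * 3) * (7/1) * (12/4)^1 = 63/5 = 12.60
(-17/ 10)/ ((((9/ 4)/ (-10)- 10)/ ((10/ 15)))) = 136/ 1227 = 0.11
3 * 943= 2829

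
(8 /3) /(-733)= -8 /2199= -0.00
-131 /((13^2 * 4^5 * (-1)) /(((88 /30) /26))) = 1441 /16872960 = 0.00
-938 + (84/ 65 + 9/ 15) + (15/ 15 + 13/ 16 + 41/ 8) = -966337/ 1040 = -929.17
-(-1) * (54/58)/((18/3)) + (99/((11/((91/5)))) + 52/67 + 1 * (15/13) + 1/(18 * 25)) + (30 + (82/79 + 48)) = 109966264573/448978725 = 244.93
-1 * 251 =-251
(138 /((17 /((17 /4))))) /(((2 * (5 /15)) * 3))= 69 /4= 17.25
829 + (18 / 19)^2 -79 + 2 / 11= 2982536 / 3971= 751.08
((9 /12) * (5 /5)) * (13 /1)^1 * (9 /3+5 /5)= 39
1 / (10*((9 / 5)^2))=5 / 162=0.03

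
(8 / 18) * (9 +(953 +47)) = 4036 / 9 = 448.44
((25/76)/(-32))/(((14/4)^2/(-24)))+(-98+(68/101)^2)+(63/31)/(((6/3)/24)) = -86132281387/1177644244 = -73.14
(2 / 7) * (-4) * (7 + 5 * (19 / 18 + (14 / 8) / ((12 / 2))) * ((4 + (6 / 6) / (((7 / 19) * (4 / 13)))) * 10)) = -877631 / 882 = -995.05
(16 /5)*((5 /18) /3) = 8 /27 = 0.30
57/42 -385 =-383.64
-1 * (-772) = 772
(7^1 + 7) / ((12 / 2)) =7 / 3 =2.33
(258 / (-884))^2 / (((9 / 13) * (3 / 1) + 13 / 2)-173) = -1849 / 3569150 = -0.00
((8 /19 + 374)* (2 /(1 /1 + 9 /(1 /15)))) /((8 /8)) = 3557 /646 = 5.51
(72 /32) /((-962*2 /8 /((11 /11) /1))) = -9 /962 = -0.01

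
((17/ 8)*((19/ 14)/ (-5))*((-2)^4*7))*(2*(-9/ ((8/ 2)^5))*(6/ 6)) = 2907/ 2560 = 1.14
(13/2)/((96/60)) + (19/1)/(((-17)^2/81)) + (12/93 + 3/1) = 1794207/143344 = 12.52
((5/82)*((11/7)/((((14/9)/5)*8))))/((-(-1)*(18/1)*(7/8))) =0.00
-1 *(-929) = 929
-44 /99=-4 /9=-0.44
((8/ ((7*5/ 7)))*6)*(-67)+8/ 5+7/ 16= -51293/ 80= -641.16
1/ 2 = 0.50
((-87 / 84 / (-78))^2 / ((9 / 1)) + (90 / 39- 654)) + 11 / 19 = -651.11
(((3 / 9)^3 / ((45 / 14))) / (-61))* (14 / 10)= -98 / 370575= -0.00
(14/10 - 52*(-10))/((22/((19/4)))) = 4503/40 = 112.58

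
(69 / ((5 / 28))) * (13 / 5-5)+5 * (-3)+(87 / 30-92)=-1031.46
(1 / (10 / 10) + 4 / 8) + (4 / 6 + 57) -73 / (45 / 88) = -7523 / 90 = -83.59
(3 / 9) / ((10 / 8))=4 / 15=0.27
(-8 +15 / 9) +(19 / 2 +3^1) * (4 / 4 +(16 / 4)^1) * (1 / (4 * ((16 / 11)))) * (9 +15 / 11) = 20159 / 192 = 104.99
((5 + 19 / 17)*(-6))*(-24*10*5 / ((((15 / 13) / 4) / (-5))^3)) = -11698585600 / 51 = -229384031.37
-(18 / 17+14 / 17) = -32 / 17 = -1.88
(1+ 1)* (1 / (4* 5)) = 1 / 10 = 0.10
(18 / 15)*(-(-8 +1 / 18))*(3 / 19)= 143 / 95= 1.51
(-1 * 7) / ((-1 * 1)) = 7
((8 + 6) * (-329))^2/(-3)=-21215236/3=-7071745.33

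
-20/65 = -4/13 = -0.31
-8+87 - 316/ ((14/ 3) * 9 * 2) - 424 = -7324/ 21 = -348.76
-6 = -6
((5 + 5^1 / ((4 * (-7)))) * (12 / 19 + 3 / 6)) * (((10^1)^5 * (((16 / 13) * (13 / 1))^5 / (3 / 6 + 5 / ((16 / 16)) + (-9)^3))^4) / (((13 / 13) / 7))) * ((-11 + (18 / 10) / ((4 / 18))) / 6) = -678388723676749161386370662400000 / 83296686441139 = -8144246219879678384.74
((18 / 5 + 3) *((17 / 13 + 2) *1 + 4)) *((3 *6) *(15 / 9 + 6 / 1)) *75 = 6489450 / 13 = 499188.46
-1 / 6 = -0.17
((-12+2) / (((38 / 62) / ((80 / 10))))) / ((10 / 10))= -2480 / 19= -130.53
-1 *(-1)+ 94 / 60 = 77 / 30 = 2.57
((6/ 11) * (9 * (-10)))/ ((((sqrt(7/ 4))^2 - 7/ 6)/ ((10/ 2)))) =-32400/ 77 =-420.78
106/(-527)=-106/527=-0.20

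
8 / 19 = 0.42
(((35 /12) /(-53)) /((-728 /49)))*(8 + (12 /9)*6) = 245 /4134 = 0.06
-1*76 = -76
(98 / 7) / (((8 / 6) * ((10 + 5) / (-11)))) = -77 / 10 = -7.70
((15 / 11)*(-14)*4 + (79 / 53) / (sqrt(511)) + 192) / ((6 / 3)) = 79*sqrt(511) / 54166 + 636 / 11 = 57.85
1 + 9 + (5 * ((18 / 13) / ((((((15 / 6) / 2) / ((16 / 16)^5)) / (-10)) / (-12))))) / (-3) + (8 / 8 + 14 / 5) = -13503 / 65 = -207.74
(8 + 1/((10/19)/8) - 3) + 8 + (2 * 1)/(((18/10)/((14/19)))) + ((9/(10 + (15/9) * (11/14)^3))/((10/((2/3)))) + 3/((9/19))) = 2693581366/76073625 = 35.41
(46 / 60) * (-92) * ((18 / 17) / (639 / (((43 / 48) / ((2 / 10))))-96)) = -22747 / 14212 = -1.60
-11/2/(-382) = 11/764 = 0.01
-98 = -98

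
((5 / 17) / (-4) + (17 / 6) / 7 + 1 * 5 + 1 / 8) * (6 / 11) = 15583 / 5236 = 2.98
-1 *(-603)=603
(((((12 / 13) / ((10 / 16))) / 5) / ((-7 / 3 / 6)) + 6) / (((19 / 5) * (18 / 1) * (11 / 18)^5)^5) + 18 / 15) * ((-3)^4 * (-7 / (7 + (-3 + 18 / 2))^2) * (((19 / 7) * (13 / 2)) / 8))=-8.88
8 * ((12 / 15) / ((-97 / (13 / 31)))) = -416 / 15035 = -0.03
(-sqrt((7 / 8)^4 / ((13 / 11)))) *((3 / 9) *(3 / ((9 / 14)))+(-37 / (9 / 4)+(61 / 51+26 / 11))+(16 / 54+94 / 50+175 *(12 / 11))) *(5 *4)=-562083361 *sqrt(143) / 2625480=-2560.12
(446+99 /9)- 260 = 197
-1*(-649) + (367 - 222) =794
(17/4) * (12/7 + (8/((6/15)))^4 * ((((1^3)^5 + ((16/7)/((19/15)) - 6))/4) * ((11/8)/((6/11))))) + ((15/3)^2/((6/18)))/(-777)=-20216346991/14763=-1369392.87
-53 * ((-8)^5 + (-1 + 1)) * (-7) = -12156928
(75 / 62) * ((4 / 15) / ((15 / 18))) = 12 / 31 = 0.39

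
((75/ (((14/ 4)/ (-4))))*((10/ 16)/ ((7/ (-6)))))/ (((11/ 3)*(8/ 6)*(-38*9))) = -1125/ 40964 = -0.03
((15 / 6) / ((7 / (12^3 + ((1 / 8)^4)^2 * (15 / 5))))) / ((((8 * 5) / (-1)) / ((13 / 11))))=-376883380263 / 20669530112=-18.23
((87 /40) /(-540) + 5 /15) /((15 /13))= 30823 /108000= 0.29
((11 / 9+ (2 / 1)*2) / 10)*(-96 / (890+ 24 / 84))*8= -5264 / 11685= -0.45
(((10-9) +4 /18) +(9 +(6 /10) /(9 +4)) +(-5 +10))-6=5422 /585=9.27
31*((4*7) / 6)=434 / 3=144.67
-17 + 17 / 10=-153 / 10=-15.30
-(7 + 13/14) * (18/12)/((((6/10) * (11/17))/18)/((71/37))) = -1058.08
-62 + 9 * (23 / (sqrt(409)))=-62 + 207 * sqrt(409) / 409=-51.76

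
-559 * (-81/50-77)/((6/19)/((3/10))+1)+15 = 3213877/150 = 21425.85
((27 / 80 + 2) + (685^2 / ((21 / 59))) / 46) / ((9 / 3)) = 9553.67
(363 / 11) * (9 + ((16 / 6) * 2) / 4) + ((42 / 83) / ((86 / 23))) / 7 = 1217098 / 3569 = 341.02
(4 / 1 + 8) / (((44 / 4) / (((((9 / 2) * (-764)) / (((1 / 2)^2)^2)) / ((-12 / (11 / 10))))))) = 27504 / 5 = 5500.80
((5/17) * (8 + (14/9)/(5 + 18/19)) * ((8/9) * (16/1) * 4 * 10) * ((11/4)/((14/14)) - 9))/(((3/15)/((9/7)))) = -6721600000/121023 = -55539.86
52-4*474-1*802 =-2646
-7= -7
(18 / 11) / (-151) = -18 / 1661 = -0.01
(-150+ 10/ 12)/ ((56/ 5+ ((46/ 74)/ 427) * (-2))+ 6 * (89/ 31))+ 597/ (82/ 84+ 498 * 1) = -4.05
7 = 7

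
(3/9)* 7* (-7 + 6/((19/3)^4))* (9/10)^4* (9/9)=-13958149149/1303210000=-10.71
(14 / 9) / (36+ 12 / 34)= 119 / 2781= 0.04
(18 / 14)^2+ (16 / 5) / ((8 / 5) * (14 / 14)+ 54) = 11651 / 6811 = 1.71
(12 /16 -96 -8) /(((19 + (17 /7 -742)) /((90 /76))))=0.17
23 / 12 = 1.92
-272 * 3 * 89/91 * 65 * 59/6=-3570680/7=-510097.14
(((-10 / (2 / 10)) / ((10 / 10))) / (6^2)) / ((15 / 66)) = -55 / 9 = -6.11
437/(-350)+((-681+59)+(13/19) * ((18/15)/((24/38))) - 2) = -109191/175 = -623.95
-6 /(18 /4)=-4 /3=-1.33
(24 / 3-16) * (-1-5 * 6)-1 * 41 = 207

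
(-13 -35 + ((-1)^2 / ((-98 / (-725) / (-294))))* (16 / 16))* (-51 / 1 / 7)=113373 / 7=16196.14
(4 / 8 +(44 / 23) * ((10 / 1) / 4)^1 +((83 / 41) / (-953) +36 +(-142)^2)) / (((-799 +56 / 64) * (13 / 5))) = -9.74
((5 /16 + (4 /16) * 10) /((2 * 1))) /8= 45 /256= 0.18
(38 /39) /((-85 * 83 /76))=-2888 /275145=-0.01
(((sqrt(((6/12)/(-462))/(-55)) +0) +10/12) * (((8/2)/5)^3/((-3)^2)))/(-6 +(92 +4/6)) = 8 * sqrt(105)/28153125 +8/14625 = 0.00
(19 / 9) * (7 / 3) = 133 / 27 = 4.93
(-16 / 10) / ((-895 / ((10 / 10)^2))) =8 / 4475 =0.00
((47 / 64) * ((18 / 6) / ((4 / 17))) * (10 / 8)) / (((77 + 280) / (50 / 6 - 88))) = -56165 / 21504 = -2.61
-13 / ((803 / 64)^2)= -53248 / 644809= -0.08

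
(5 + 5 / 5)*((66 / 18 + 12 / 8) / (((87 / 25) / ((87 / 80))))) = 155 / 16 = 9.69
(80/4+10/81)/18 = 815/729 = 1.12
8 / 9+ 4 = 44 / 9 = 4.89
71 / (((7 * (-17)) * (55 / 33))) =-213 / 595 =-0.36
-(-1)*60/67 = 60/67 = 0.90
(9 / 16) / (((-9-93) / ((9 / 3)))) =-9 / 544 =-0.02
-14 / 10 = -7 / 5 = -1.40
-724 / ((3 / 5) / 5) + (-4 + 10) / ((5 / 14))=-90248 / 15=-6016.53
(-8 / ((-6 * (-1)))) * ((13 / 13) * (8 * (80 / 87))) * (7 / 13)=-17920 / 3393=-5.28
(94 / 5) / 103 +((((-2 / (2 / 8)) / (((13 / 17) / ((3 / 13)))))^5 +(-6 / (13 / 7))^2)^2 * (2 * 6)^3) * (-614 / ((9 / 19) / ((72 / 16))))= -505357804592732685404335731648800066 / 9787556344063611710982515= -51632684076.37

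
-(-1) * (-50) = -50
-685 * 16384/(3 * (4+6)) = -1122304/3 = -374101.33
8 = 8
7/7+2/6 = 4/3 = 1.33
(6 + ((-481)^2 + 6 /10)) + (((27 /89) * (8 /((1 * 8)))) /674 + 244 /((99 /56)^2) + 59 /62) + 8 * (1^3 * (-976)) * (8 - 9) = 10901401500069094 /45564015915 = 239254.62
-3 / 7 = -0.43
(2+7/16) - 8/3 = -11/48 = -0.23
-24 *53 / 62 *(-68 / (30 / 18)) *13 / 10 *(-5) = -843336 / 155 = -5440.88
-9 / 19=-0.47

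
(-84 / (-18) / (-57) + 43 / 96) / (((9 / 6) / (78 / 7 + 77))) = 1235851 / 57456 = 21.51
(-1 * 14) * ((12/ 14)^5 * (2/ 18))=-1728/ 2401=-0.72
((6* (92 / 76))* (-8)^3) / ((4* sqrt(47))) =-17664* sqrt(47) / 893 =-135.61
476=476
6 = 6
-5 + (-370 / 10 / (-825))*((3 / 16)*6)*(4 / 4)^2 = -4.95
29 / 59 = 0.49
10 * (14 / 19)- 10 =-50 / 19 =-2.63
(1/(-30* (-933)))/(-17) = -1/475830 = -0.00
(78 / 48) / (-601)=-13 / 4808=-0.00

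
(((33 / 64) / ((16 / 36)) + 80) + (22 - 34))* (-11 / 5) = -38951 / 256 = -152.15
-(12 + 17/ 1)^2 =-841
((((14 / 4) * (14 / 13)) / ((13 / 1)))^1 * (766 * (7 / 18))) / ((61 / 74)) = 9721306 / 92781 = 104.78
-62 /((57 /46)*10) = -1426 /285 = -5.00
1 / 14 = 0.07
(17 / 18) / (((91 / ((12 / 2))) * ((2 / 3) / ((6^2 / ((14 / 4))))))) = 612 / 637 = 0.96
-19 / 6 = -3.17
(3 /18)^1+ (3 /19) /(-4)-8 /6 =-275 /228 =-1.21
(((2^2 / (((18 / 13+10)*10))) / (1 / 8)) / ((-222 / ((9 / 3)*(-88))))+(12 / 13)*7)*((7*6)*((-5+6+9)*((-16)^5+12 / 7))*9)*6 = -2876268692903040 / 17797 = -161615367359.84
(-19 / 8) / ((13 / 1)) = -19 / 104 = -0.18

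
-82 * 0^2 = 0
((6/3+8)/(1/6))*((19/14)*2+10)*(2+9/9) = 16020/7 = 2288.57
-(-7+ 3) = 4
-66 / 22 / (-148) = 3 / 148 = 0.02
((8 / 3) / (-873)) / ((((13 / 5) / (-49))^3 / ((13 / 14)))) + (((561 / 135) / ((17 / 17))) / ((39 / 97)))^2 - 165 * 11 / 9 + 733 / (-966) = -7370418490811 / 96201500850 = -76.61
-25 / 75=-0.33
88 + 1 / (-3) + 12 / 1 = 299 / 3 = 99.67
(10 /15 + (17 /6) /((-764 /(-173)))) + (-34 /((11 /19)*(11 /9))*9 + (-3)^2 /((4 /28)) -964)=-246296337 /184888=-1332.14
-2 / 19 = -0.11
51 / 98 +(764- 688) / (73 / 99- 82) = -327057 / 788410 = -0.41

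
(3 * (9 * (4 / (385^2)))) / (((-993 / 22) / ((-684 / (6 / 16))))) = 0.03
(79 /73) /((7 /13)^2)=13351 /3577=3.73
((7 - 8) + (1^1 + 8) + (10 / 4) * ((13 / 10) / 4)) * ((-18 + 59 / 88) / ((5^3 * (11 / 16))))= -8601 / 4840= -1.78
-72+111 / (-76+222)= -10401 / 146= -71.24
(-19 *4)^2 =5776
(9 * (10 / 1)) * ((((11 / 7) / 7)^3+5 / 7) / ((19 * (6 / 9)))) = 11524410 / 2235331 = 5.16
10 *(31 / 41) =310 / 41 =7.56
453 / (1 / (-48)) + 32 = -21712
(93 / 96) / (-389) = -31 / 12448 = -0.00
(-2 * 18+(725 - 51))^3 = 259694072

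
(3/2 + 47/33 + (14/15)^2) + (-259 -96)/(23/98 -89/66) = 2875308637/8914950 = 322.53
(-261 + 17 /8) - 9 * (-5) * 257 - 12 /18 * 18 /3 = 90417 /8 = 11302.12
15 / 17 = 0.88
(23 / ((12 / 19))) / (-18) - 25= -5837 / 216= -27.02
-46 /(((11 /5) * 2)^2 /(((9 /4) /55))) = -1035 /10648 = -0.10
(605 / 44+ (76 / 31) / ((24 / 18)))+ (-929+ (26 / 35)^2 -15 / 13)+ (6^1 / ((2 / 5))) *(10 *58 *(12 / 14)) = 12920717937 / 1974700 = 6543.13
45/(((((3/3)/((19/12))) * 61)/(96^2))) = 656640/61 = 10764.59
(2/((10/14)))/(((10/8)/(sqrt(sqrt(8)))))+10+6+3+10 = 56 * 2^(3/4)/25+29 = 32.77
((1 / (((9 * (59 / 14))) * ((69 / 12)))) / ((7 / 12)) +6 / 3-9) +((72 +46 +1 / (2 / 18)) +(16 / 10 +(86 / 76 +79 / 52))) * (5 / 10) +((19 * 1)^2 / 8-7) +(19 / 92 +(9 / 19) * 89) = 1398930041 / 10055370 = 139.12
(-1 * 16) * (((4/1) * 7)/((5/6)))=-2688/5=-537.60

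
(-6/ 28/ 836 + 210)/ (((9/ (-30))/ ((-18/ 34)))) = 370.59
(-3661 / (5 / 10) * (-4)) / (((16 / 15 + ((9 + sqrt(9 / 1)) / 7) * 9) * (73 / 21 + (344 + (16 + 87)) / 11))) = 17759511 / 441227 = 40.25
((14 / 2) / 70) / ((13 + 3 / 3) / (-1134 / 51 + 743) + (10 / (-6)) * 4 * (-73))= 36759 / 178900940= 0.00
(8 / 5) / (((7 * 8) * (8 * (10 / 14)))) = 1 / 200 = 0.00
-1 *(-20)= 20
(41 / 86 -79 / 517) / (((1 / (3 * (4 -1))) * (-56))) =-129627 / 2489872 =-0.05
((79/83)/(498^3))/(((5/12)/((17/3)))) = 1343/12813746670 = 0.00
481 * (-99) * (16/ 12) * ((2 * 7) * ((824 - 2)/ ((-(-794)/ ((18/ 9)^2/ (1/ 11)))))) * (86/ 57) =-460806650304/ 7543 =-61090633.74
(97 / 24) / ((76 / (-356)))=-8633 / 456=-18.93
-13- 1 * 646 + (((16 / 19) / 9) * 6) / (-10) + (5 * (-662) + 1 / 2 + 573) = -1935467 / 570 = -3395.56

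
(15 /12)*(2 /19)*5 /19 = 25 /722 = 0.03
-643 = -643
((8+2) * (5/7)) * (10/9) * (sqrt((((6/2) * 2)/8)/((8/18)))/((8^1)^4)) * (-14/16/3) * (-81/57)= 375 * sqrt(3)/622592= 0.00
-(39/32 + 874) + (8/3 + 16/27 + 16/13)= -9780025/11232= -870.73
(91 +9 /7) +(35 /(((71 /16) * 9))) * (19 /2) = 450034 /4473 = 100.61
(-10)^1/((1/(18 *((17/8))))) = -765/2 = -382.50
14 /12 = 7 /6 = 1.17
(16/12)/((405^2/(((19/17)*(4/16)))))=19/8365275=0.00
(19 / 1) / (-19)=-1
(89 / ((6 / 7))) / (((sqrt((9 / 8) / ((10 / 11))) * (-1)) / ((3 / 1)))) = -1246 * sqrt(55) / 33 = -280.02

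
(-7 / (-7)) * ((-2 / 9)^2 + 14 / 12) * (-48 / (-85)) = 1576 / 2295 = 0.69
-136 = -136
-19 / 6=-3.17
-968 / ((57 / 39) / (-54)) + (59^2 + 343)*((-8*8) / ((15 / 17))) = -68856688 / 285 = -241602.41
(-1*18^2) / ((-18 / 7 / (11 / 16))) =693 / 8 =86.62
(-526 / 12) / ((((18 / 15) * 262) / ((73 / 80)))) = -0.13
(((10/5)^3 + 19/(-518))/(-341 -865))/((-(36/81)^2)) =37125/1110592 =0.03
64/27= 2.37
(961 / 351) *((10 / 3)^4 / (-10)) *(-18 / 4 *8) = 3844000 / 3159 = 1216.84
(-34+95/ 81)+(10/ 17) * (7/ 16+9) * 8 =15952/ 1377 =11.58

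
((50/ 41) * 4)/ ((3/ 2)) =400/ 123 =3.25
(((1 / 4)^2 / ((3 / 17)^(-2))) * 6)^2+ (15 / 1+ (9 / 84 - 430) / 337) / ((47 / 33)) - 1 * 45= -20958399619359 / 592654325312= -35.36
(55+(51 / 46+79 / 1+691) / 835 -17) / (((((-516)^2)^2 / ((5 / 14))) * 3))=1495051 / 22872961540445184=0.00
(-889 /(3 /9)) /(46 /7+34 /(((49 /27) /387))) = -130683 /355588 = -0.37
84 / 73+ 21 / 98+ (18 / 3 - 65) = -58903 / 1022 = -57.64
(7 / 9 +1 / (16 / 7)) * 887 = 155225 / 144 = 1077.95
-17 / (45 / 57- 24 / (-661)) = -20.59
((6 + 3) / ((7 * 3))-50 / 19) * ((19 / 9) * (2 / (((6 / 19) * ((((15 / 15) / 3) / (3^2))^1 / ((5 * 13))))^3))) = -44704733682375 / 28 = -1596597631513.39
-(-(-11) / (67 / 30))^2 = -108900 / 4489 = -24.26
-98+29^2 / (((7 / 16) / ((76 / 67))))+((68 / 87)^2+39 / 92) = 680456874443 / 326587212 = 2083.54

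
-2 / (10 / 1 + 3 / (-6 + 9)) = -2 / 11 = -0.18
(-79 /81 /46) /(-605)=79 /2254230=0.00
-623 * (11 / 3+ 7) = -19936 / 3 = -6645.33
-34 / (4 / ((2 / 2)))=-17 / 2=-8.50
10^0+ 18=19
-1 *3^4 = -81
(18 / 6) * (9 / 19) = 27 / 19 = 1.42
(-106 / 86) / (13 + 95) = -53 / 4644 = -0.01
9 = 9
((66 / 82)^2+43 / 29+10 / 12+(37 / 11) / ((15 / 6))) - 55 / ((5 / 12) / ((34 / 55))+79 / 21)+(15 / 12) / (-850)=-911634375847 / 112674538680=-8.09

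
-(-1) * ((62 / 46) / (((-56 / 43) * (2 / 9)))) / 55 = -0.08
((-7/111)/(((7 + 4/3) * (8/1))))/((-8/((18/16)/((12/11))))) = 231/1894400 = 0.00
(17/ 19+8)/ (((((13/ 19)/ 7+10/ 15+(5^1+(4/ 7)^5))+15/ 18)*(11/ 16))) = 90892256/ 46779337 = 1.94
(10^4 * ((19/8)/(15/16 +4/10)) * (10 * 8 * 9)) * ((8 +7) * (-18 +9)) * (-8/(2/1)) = 738720000000/107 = 6903925233.64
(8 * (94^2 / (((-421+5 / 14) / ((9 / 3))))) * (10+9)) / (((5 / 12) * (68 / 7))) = -394863168 / 166855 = -2366.50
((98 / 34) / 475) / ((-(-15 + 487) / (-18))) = 441 / 1905700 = 0.00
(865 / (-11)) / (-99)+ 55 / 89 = 136880 / 96921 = 1.41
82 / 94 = 41 / 47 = 0.87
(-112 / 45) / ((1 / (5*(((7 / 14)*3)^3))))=-42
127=127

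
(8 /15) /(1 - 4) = -8 /45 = -0.18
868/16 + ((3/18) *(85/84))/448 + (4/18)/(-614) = 3760510319/69318144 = 54.25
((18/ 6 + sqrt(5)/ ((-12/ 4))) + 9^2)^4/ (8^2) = (252 - sqrt(5))^4/ 5184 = 750678.36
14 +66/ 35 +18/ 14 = 601/ 35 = 17.17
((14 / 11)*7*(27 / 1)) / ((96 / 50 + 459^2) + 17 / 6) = 396900 / 347631493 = 0.00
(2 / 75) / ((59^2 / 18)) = 12 / 87025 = 0.00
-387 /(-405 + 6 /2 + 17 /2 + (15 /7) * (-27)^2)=-5418 /16361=-0.33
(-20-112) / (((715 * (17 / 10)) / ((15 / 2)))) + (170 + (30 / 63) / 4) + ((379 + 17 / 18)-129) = 5851127 / 13923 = 420.25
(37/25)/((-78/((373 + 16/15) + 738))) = -21.10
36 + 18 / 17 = 630 / 17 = 37.06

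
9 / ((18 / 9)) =9 / 2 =4.50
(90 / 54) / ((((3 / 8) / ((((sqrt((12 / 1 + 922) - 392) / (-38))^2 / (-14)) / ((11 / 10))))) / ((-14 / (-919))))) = -54200 / 32844141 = -0.00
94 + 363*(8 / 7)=3562 / 7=508.86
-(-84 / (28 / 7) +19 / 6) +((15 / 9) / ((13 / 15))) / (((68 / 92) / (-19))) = -41903 / 1326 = -31.60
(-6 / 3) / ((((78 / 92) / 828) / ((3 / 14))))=-38088 / 91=-418.55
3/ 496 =0.01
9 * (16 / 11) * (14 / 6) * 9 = 3024 / 11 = 274.91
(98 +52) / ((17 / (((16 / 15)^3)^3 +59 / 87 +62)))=143740155431938 / 252701015625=568.82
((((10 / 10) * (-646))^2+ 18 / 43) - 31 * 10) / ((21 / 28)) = 23908368 / 43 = 556008.56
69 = 69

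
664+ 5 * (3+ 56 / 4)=749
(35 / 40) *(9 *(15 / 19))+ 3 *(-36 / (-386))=190593 / 29336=6.50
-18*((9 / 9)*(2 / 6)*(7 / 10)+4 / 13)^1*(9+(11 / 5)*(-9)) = 34182 / 325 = 105.18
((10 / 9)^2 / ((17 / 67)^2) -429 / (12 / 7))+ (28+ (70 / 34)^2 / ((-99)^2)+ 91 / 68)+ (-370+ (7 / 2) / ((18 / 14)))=-1611722284 / 2832489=-569.01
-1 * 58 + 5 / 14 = -807 / 14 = -57.64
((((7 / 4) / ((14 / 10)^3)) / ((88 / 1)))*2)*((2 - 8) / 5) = -75 / 4312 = -0.02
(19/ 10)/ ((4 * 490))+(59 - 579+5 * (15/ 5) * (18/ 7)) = -9435981/ 19600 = -481.43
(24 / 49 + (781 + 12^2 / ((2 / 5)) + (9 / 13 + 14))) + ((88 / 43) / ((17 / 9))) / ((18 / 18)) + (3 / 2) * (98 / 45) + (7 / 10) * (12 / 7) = 8114356829 / 6984705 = 1161.73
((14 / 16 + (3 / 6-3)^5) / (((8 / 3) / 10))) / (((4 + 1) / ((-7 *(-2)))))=-1016.20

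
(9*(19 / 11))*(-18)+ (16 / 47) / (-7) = -1012838 / 3619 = -279.87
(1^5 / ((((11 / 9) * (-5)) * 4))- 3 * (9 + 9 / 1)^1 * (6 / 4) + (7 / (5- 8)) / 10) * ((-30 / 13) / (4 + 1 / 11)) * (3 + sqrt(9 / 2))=53641 * sqrt(2) / 780 + 53641 / 390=234.80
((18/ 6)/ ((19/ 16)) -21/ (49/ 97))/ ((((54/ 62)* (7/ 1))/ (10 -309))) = 1914.86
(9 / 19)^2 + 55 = 19936 / 361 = 55.22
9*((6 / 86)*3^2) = 5.65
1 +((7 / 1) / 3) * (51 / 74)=2.61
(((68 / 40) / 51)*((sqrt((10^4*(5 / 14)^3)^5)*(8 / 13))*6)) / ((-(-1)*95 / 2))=1953125000000*sqrt(70) / 1423905847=11476.19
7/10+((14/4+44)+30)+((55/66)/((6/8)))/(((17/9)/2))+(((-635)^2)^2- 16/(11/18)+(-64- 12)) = 152022024563052/935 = 162590400602.19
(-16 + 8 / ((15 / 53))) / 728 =23 / 1365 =0.02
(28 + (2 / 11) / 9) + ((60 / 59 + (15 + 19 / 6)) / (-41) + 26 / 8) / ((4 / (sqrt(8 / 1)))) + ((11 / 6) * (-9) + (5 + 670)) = 80759 * sqrt(2) / 58056 + 135931 / 198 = 688.49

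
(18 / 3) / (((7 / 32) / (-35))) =-960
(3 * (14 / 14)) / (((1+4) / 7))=21 / 5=4.20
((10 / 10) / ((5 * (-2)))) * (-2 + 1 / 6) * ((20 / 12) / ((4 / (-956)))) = -2629 / 36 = -73.03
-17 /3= -5.67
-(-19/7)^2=-361/49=-7.37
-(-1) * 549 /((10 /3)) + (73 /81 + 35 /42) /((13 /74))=1838261 /10530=174.57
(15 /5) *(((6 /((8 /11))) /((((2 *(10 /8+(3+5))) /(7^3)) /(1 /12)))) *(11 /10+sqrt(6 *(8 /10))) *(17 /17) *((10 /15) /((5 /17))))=705551 /7400+64141 *sqrt(30) /1850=285.24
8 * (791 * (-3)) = -18984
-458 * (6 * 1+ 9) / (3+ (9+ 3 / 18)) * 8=-329760 / 73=-4517.26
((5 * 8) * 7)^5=1721036800000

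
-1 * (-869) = 869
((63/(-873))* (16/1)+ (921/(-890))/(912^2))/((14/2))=-27636110419/167543738880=-0.16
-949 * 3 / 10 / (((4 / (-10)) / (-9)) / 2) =-25623 / 2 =-12811.50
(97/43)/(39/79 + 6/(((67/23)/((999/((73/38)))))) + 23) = 37479733/18186395060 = 0.00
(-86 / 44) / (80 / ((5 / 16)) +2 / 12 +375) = -129 / 41657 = -0.00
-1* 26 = -26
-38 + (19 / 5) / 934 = -177441 / 4670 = -38.00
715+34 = 749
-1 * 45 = -45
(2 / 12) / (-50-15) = -0.00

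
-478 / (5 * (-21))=478 / 105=4.55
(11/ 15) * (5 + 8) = 143/ 15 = 9.53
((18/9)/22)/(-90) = -1/990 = -0.00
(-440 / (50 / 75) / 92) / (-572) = 15 / 1196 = 0.01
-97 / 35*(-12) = 1164 / 35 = 33.26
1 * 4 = 4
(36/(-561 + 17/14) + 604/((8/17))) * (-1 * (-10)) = 12834.36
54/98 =27/49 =0.55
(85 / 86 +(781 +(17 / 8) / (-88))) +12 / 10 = 118539737 / 151360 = 783.16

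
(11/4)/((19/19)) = 11/4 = 2.75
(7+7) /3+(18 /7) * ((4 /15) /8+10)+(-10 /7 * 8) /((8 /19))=349 /105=3.32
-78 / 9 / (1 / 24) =-208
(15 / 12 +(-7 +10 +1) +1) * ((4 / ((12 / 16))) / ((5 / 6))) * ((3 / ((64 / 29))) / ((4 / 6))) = 81.56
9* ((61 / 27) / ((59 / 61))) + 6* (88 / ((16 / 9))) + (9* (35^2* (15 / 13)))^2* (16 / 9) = 8605793763010 / 29913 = 287694105.00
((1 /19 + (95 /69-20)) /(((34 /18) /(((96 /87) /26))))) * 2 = -2337216 /2800733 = -0.83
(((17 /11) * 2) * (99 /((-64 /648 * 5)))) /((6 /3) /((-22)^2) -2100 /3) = 1499553 /1693990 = 0.89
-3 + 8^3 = 509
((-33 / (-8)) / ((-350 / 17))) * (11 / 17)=-363 / 2800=-0.13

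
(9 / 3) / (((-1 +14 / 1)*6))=1 / 26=0.04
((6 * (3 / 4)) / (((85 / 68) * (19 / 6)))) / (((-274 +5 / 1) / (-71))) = 0.30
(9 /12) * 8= 6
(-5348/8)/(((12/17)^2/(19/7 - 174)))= 66183601/288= 229804.17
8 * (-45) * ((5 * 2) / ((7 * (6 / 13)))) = -7800 / 7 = -1114.29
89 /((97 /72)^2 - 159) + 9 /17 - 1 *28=-388376941 /13852399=-28.04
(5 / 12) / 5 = 1 / 12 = 0.08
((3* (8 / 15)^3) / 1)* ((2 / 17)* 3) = 1024 / 6375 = 0.16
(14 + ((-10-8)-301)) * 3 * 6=-5490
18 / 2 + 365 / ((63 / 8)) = 3487 / 63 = 55.35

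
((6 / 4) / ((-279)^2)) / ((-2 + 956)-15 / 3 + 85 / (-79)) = 79 / 3886134084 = 0.00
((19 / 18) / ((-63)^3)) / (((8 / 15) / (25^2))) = -0.00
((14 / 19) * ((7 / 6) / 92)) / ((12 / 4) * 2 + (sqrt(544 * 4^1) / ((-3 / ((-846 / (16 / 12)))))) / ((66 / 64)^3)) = -781258401 / 1127731535148324760 + 25110880256 * sqrt(34) / 140966441893540595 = 0.00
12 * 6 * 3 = 216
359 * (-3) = -1077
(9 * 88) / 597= 264 / 199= 1.33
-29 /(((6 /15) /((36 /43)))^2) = -234900 /1849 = -127.04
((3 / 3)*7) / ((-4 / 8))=-14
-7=-7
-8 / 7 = -1.14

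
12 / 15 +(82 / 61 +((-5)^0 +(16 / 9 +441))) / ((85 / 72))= 1959124 / 5185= 377.84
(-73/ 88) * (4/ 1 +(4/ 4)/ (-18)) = -3.27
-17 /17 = -1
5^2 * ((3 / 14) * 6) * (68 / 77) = 28.39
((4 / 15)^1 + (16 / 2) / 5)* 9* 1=84 / 5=16.80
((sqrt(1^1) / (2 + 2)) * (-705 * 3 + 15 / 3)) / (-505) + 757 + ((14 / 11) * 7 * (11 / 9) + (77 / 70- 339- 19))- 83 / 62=115729669 / 281790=410.69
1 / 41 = 0.02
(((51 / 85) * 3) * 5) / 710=9 / 710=0.01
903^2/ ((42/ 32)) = 621264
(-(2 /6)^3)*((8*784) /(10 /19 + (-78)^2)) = -59584 /1560681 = -0.04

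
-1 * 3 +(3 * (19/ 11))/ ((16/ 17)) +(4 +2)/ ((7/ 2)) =5199/ 1232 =4.22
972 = 972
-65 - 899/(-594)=-37711/594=-63.49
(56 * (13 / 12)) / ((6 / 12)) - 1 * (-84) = 616 / 3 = 205.33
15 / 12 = 5 / 4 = 1.25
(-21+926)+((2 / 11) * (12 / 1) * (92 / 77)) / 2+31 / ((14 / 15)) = 1591543 / 1694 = 939.52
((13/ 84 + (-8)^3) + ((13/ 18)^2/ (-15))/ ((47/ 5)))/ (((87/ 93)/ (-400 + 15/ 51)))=957751019735/ 4379319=218698.62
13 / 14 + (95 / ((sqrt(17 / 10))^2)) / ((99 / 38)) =22.38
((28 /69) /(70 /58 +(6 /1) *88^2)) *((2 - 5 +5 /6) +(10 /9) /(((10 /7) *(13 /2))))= -194474 /10878294843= -0.00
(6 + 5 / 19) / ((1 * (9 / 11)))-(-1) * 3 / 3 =1480 / 171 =8.65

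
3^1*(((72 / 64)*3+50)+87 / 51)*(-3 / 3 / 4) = -22473 / 544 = -41.31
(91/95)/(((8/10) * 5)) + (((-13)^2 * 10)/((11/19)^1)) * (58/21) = 707725421/87780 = 8062.49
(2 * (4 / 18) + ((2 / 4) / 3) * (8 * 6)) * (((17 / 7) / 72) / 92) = 323 / 104328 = 0.00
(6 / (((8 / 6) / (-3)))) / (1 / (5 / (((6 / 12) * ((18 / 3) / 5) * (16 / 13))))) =-2925 / 32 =-91.41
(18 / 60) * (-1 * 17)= -51 / 10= -5.10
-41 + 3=-38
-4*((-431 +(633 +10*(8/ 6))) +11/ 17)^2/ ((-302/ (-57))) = -4610548550/ 130917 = -35217.34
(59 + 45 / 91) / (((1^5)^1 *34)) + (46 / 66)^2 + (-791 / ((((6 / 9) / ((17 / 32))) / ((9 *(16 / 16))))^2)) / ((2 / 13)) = -3649721525666897 / 13800923136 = -264454.88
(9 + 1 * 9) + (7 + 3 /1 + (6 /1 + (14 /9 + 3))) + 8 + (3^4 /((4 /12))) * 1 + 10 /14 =290.27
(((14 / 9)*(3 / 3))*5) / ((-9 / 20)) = -1400 / 81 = -17.28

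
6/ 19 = 0.32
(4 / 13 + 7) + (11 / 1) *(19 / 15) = 4142 / 195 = 21.24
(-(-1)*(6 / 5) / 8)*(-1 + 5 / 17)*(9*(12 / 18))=-54 / 85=-0.64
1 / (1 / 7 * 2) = 3.50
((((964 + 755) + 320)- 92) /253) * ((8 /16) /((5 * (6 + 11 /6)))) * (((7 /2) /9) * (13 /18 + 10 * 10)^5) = 8089823977850981009 /20426230080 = 396050761.50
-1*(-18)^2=-324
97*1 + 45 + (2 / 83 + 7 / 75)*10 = 178252 / 1245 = 143.17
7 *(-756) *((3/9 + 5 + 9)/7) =-10836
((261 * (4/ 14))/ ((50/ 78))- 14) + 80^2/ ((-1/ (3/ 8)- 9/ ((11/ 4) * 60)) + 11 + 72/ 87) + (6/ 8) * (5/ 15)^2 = 36840951877/ 45752700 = 805.22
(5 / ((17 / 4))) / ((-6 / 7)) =-1.37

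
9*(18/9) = 18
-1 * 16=-16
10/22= 5/11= 0.45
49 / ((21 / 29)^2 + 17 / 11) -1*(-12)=683075 / 19148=35.67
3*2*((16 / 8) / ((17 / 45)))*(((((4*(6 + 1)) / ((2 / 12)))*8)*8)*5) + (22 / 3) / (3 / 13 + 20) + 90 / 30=22905030701 / 13413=1707673.95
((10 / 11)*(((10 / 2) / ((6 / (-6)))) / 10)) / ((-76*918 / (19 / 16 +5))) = 5 / 124032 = 0.00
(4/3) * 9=12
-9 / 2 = -4.50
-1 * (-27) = 27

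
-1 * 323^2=-104329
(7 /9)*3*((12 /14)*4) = 8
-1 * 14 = -14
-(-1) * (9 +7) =16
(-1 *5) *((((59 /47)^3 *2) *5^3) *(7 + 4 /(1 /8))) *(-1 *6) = 60073357500 /103823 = 578613.19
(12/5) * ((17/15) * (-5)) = -68/5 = -13.60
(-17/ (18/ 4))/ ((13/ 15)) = -170/ 39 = -4.36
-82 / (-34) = 41 / 17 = 2.41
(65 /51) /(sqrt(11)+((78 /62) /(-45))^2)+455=1012987096875 * sqrt(11) /8742857381338+3977999316764915 /8742857381338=455.38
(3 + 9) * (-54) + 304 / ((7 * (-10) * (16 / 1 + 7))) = -521792 / 805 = -648.19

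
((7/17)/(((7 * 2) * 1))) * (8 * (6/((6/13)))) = 3.06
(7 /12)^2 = 49 /144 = 0.34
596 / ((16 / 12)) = 447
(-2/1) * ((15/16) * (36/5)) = -27/2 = -13.50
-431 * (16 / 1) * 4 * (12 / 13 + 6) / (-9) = 275840 / 13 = 21218.46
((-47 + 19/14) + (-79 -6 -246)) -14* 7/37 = -196473/518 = -379.29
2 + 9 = 11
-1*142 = -142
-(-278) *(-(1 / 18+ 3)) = -7645 / 9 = -849.44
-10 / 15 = -2 / 3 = -0.67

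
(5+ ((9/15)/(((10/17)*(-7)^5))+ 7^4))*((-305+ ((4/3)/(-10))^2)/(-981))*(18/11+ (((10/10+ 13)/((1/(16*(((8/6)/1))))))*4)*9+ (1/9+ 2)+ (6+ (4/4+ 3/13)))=2773260294600015209/344474471250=8050699.04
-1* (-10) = 10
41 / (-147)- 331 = -48698 / 147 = -331.28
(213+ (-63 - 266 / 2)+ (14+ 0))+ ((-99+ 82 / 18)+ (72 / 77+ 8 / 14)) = -42923 / 693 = -61.94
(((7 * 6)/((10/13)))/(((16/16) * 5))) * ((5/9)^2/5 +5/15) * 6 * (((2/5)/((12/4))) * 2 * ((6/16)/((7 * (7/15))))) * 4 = 1664/525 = 3.17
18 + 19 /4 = 91 /4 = 22.75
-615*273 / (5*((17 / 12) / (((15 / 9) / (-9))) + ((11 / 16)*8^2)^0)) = 95940 / 19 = 5049.47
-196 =-196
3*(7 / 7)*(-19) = -57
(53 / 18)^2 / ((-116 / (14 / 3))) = -19663 / 56376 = -0.35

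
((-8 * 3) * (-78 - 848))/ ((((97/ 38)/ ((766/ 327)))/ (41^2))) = 362477499584/ 10573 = 34283315.95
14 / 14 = 1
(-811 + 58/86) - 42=-36650/43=-852.33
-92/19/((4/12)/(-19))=276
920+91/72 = 66331/72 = 921.26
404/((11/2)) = 808/11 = 73.45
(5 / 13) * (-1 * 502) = -2510 / 13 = -193.08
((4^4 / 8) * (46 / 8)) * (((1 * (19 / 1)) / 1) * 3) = 10488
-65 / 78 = -5 / 6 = -0.83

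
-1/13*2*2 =-4/13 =-0.31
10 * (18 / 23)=7.83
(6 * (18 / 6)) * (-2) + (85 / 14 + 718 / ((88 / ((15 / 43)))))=-358679 / 13244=-27.08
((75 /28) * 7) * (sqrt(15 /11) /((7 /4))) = 75 * sqrt(165) /77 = 12.51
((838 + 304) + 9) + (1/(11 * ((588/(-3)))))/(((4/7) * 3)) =4254095/3696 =1151.00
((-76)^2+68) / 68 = 1461 / 17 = 85.94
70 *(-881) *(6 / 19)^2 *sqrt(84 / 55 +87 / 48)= -111006 *sqrt(161645) / 3971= -11239.00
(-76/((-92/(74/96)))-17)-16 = -35729/1104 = -32.36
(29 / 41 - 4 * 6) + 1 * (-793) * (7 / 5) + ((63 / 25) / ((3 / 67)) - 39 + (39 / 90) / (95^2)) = -12390797407 / 11100750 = -1116.21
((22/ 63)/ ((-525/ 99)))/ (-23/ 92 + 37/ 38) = -1672/ 18375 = -0.09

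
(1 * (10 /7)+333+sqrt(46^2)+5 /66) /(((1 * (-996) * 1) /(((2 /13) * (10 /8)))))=-878965 /11963952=-0.07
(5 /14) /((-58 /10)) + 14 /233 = -141 /94598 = -0.00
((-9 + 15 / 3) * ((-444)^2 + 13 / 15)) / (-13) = 11828212 / 195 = 60657.50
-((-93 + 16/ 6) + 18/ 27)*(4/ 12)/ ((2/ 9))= 269/ 2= 134.50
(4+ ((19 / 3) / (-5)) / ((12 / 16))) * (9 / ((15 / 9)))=12.48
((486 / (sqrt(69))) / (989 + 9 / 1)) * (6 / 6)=0.06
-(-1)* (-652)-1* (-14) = -638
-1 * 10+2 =-8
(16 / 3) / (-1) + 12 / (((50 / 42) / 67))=670.03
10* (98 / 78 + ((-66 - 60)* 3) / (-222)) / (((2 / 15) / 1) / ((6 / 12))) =53375 / 481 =110.97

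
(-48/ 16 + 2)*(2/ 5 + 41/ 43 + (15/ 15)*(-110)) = 23359/ 215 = 108.65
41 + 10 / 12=251 / 6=41.83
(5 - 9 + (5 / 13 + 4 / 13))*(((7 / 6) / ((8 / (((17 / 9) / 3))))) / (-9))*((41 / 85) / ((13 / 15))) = 0.02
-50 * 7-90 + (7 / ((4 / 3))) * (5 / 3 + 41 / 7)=-801 / 2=-400.50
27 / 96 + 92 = 92.28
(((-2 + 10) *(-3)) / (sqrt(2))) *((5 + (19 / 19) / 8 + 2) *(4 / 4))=-171 *sqrt(2) / 2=-120.92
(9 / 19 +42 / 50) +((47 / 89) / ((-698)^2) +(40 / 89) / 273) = 7395922617637 / 5622857904300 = 1.32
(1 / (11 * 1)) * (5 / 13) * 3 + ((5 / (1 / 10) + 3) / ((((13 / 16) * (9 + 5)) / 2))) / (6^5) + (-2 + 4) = 1024585 / 486486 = 2.11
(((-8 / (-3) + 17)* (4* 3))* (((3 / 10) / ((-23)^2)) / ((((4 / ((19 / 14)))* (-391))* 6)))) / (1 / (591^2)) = -6.76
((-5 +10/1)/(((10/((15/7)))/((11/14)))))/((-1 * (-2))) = 0.42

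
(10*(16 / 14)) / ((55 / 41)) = 656 / 77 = 8.52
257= 257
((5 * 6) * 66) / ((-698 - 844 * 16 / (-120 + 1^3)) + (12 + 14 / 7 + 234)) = -117810 / 20023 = -5.88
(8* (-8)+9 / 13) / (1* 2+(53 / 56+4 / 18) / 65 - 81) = 2073960 / 2587451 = 0.80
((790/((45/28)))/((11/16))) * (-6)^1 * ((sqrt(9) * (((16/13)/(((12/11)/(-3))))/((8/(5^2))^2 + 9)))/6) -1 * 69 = 161650901/221871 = 728.58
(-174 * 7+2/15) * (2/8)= -304.47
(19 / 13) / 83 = 19 / 1079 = 0.02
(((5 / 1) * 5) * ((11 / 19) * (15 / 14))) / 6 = 1375 / 532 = 2.58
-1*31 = -31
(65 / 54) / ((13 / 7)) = 35 / 54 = 0.65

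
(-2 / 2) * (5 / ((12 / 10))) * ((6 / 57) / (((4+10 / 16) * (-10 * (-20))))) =-1 / 2109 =-0.00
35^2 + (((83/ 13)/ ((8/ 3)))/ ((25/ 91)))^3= 15095319407/ 8000000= 1886.91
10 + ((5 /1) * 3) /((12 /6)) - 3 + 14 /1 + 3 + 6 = 75 /2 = 37.50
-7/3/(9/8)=-56/27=-2.07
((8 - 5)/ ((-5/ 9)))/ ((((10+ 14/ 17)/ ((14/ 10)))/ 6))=-9639/ 2300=-4.19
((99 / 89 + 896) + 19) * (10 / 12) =67945 / 89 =763.43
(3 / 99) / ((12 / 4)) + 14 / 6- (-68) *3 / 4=53.34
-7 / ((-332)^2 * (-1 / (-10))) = -35 / 55112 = -0.00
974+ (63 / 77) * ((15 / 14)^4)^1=412044649 / 422576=975.08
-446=-446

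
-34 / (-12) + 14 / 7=29 / 6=4.83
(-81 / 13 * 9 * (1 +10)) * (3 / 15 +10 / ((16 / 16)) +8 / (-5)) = -344817 / 65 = -5304.88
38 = 38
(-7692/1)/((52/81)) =-155763/13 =-11981.77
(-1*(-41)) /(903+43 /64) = 2624 /57835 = 0.05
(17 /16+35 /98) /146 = 159 /16352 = 0.01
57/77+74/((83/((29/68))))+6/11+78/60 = 146473/49385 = 2.97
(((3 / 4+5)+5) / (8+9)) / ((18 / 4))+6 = 1879 / 306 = 6.14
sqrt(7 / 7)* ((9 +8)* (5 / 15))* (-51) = -289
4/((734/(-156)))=-312/367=-0.85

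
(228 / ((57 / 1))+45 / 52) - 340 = -17427 / 52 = -335.13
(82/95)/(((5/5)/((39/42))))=533/665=0.80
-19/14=-1.36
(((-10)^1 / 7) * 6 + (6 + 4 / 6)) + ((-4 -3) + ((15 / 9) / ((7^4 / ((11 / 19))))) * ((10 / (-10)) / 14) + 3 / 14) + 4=-1497833 / 319333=-4.69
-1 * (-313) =313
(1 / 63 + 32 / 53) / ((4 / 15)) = 10345 / 4452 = 2.32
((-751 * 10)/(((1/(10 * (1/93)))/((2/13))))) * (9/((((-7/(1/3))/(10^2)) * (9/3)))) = 15020000/8463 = 1774.78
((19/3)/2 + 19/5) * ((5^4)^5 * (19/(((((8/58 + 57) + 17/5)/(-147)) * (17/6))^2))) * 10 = 294749736785888671875/3179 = 92717752999650415.81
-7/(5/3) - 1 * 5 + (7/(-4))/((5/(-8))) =-32/5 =-6.40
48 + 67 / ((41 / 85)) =7663 / 41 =186.90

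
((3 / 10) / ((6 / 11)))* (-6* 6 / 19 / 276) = -33 / 8740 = -0.00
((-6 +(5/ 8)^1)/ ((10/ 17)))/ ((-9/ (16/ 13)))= 731/ 585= 1.25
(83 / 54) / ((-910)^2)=83 / 44717400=0.00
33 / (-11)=-3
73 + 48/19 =75.53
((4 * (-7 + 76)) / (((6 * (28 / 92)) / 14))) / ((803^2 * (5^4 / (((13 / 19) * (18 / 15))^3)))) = 1004152032 / 345526947734375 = 0.00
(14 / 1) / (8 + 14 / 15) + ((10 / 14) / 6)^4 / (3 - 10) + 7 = 12502752653 / 1459385424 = 8.57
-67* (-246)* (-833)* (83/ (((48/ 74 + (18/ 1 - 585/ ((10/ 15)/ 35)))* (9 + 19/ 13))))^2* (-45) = 643609330743561/ 15591668951720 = 41.28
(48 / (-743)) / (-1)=48 / 743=0.06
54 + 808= 862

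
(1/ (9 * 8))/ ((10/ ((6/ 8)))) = 0.00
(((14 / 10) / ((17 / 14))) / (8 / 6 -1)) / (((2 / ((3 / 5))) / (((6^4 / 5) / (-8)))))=-71442 / 2125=-33.62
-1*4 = -4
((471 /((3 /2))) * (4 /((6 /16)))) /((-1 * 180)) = -2512 /135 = -18.61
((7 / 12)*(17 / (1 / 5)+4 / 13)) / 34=7763 / 5304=1.46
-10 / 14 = -5 / 7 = -0.71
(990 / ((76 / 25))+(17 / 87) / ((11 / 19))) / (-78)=-11855149 / 2836548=-4.18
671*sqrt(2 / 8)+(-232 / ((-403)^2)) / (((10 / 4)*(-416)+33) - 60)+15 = 121476572967 / 346580806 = 350.50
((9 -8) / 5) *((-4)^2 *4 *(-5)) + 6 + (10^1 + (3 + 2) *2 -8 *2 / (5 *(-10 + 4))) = -562 / 15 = -37.47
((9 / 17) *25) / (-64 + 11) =-225 / 901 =-0.25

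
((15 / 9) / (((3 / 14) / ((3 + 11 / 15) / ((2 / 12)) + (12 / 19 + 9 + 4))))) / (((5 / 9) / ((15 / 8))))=71883 / 76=945.83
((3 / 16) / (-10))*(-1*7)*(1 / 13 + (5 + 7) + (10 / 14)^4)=577623 / 356720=1.62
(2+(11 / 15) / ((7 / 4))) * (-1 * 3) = -254 / 35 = -7.26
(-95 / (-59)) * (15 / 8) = 1425 / 472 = 3.02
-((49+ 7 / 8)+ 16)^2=-277729 / 64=-4339.52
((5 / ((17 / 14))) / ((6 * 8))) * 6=35 / 68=0.51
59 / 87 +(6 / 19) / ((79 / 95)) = 7271 / 6873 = 1.06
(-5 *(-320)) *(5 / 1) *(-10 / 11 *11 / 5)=-16000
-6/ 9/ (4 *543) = -1/ 3258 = -0.00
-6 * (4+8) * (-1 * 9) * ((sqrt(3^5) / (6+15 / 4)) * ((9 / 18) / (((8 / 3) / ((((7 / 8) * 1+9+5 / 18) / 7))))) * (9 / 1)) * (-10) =-2664495 * sqrt(3) / 182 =-25357.37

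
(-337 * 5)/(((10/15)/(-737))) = 1862767.50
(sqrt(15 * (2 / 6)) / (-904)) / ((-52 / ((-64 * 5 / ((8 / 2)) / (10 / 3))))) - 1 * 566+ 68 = -498 - 3 * sqrt(5) / 5876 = -498.00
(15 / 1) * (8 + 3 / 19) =2325 / 19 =122.37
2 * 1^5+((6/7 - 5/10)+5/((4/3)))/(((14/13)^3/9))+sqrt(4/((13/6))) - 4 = 28.95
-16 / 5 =-3.20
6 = 6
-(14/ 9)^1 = -14/ 9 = -1.56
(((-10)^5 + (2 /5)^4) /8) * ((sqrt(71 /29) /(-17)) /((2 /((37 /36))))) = 48177071 * sqrt(2059) /3697500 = 591.24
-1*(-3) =3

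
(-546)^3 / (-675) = 6028568 / 25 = 241142.72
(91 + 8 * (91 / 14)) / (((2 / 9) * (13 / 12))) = 594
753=753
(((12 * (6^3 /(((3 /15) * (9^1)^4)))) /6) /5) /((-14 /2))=-16 /1701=-0.01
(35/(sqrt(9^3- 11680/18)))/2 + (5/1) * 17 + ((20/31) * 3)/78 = 15 * sqrt(721)/206 + 34265/403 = 86.98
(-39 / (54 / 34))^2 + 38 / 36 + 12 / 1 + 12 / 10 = 499957 / 810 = 617.23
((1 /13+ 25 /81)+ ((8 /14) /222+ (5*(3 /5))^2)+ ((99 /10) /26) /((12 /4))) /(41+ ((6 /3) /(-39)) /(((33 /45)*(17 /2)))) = 9705353669 /41811566580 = 0.23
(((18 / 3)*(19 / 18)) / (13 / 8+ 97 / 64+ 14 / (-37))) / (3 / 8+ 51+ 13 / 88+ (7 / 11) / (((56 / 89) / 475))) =3959296 / 918533007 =0.00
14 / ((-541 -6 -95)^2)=7 / 206082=0.00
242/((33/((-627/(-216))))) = 2299/108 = 21.29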